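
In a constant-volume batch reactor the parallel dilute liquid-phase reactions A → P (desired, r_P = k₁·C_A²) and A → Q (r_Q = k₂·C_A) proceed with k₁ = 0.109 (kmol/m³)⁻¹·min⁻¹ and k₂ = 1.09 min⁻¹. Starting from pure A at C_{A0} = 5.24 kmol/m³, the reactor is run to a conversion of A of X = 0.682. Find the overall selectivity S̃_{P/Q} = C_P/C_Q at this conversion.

C_A = C_{A0}(1−X) = 1.666 kmol/m³.
Along a PFR/batch, dC_Q/dC_A = −r_Q/(r_P+r_Q) = −k₂/(k₂+k₁·C_A).
Integrating from C_{A0} to C_A: C_Q = (1.09/0.109)·ln[(1.09+0.109·5.24)/(1.09+0.109·1.67)] = 10.00·ln(1.661/1.272) = 2.672 kmol/m³.
Then C_P = (C_{A0}−C_A) − C_Q = 3.574 − 2.672 = 0.9015 kmol/m³.
S̃_{P/Q} = C_P/C_Q = 0.9015/2.672 = 0.337.

0.337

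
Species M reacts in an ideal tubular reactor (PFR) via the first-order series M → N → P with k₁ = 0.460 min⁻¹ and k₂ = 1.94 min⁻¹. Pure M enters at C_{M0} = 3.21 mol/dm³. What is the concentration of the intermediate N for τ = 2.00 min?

0.377 mol/dm³

The intermediate concentration in a first-order A→B→C sequence is C_N = k₁C_{M0}(e^(−k₁τ) − e^(−k₂τ))/(k₂−k₁).
e^(−k₁τ) = e^(−0.460×2.00) = e^(−0.9200) = 0.3985; e^(−k₂τ) = e^(−3.880) = 0.02065.
C_N = 0.460×3.21/(1.94−0.460) × (0.3985−0.02065) = 0.9977×0.3779 = 0.3770 mol/dm³.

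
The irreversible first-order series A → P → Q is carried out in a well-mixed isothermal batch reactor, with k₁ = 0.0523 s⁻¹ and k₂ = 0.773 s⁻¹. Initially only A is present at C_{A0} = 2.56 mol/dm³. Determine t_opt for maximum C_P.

Setting dC_P/dt = 0 gives t_opt = ln(k₂/k₁)/(k₂−k₁).
= ln(0.773/0.0523)/(0.773−0.0523) = ln(14.78)/0.7207 = 2.693/0.7207 = 3.74 s.

3.74 s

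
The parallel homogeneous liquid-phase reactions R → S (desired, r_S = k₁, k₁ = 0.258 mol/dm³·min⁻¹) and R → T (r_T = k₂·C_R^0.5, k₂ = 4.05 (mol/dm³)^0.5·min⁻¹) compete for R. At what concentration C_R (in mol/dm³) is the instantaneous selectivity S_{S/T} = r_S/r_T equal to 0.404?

0.0249 mol/dm³

S_{S/T} = (k₁/k₂)·C_R^-0.5 ⇒ C_R = (S·k₂/k₁)^(-2).
= (0.404×4.05/0.258)^(-2) = (6.342)^(-2) = 0.0249 mol/dm³.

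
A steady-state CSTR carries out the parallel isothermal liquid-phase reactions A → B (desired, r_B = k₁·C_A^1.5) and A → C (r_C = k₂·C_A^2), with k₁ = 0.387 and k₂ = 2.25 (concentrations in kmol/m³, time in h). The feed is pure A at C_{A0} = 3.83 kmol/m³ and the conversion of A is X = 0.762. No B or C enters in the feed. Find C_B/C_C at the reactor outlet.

0.180

Exit C_A = C_{A0}(1−X) = 3.83×0.238 = 0.9115 kmol/m³.
Rates in a CSTR are evaluated at the outlet concentration: r_B = 0.387×0.9115^1.5 = 0.3368, r_C = 2.25×0.9115^2 = 1.870.
Overall selectivity = C_B/C_C = r_Bτ/(r_Cτ) = r_B/r_C = 0.180.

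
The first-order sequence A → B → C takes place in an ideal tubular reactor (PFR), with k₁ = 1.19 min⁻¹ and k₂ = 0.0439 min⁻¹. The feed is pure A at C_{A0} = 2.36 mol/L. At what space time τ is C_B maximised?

For first-order series the maximum of C_B occurs at τ_opt = ln(k₂/k₁)/(k₂−k₁).
= ln(0.0439/1.19)/(0.0439−1.19) = ln(0.03689)/-1.146 = -3.300/-1.146 = 2.88 min.

2.88 min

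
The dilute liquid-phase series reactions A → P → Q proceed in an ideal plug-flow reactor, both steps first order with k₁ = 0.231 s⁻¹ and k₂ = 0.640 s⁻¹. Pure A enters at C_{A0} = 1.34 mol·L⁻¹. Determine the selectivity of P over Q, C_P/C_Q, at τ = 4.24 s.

0.388

Solving the coupled first-order balances gives C_P(τ) = [k₁/(k₂−k₁)]·C_{A0}·(e^(−k₁τ) − e^(−k₂τ)).
e^(−k₁τ) = e^(−0.231×4.24) = e^(−0.9794) = 0.3755; e^(−k₂τ) = e^(−2.714) = 0.06630.
C_P = 0.231×1.34/(0.640−0.231) × (0.3755−0.06630) = 0.7568×0.3092 = 0.2340 mol·L⁻¹.
C_A = C_{A0}e^(−k₁τ) = 0.5032 mol·L⁻¹, so C_Q = C_{A0}−C_A−C_P = 0.6028 mol·L⁻¹; C_P/C_Q = 0.388.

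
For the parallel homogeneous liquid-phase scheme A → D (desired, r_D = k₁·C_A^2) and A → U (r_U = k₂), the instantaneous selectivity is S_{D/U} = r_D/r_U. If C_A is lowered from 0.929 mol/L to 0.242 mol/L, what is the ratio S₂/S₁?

0.0679

S_{D/U} = (k₁/k₂)·C_A^2, so S₂/S₁ = (C_{A,2}/C_{A,1})^2.
= (0.242/0.929)^2 = (0.2605)^2 = 0.0679.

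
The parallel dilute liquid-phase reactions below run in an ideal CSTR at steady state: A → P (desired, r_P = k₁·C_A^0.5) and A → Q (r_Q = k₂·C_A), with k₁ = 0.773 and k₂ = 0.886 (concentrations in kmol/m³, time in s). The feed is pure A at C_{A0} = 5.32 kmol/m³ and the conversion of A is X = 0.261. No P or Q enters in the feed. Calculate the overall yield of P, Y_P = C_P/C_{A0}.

0.0798

Exit C_A = C_{A0}(1−X) = 5.32×0.739 = 3.931 kmol/m³.
In a CSTR the entire volume is at exit conditions, so r_P = 0.773×3.931^0.5 = 1.533 and r_Q = 0.886×3.931 = 3.483.
Fraction of consumed A going to P: r_P/(r_P+r_Q) = 0.3056.
C_P = 0.3056·C_{A0}·X = 0.3056×5.32×0.261 = 0.424 kmol/m³; Y_P = C_P/C_{A0} = 0.0798.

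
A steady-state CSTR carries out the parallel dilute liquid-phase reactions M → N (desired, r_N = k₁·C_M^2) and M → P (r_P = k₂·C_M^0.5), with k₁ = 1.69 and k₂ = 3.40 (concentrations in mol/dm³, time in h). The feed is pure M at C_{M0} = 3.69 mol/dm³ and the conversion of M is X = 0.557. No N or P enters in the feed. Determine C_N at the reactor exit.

1.05 mol/dm³

Exit C_M = C_{M0}(1−X) = 3.69×0.443 = 1.635 mol/dm³.
A CSTR operates uniformly at the exit composition, giving r_N = 4.516 and r_P = 4.347 (each k·C_M^n at C_M = 1.635).
Fraction of consumed M going to N: r_N/(r_N+r_P) = 0.5095.
C_N = 0.5095·C_{M0}·X = 0.5095×3.69×0.557 = 1.05 mol/dm³.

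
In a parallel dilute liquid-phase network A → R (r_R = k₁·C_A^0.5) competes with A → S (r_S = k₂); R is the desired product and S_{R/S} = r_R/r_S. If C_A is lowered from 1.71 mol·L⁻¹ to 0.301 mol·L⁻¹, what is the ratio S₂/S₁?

0.420

S_{R/S} = (k₁/k₂)·C_A^0.5, so S₂/S₁ = (C_{A,2}/C_{A,1})^0.5.
= (0.301/1.71)^0.5 = (0.1760)^0.5 = 0.420.
Selectivity toward R falls as C_A falls — high-concentration operation is favoured.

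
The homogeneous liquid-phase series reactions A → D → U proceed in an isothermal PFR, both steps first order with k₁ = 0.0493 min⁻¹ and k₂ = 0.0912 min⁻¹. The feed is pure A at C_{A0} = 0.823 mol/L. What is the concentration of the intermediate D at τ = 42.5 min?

0.0991 mol/L

The intermediate concentration in a first-order A→B→C sequence is C_D = k₁C_{A0}(e^(−k₁τ) − e^(−k₂τ))/(k₂−k₁).
e^(−k₁τ) = e^(−0.0493×42.5) = e^(−2.095) = 0.1230; e^(−k₂τ) = e^(−3.876) = 0.02073.
C_D = 0.0493×0.823/(0.0912−0.0493) × (0.1230−0.02073) = 0.9684×0.1023 = 0.09907 mol/L.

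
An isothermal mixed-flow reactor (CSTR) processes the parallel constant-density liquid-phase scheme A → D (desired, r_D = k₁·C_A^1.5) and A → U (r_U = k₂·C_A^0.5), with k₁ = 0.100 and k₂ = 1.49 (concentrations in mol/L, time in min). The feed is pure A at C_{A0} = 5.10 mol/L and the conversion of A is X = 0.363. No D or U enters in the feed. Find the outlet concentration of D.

Exit C_A = C_{A0}(1−X) = 5.10×0.637 = 3.249 mol/L.
Rates in a CSTR are evaluated at the outlet concentration: r_D = 0.100×3.249^1.5 = 0.5856, r_U = 1.49×3.249^0.5 = 2.686.
Fraction of consumed A going to D: r_D/(r_D+r_U) = 0.1790.
C_D = 0.1790·C_{A0}·X = 0.1790×5.10×0.363 = 0.331 mol/L.

0.331 mol/L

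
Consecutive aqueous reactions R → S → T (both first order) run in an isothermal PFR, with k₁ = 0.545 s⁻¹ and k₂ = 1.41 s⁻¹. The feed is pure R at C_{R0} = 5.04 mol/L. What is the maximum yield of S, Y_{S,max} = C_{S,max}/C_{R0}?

At the optimum, C_{S,max}/C_{R0} = (k₁/k₂)^[k₂/(k₂−k₁)].
= (0.545/1.41)^(1.41/(1.41−0.545)) = (0.3865)^(1.630) = 0.2124.

0.212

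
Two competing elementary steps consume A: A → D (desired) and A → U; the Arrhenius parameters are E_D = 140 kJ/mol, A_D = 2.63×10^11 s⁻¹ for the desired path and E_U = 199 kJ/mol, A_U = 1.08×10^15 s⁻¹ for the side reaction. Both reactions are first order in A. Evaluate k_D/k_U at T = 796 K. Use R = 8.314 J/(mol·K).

k_D/k_U = (A_D/A_U)·exp[−(E_D−E_U)/(RT)] = (A_D/A_U)·exp[(E_U−E_D)/(RT)].
(E_U−E_D)/(RT) = (199−140)×10³/(8.314×796) = 59000/6618 = 8.915.
k_D/k_U = (2.63×10^11/1.08×10^15)·exp(8.915) = 2.435×10^-4 × 7444 = 1.81.
Since E_D < E_U, lowering the temperature improves selectivity toward D.

1.81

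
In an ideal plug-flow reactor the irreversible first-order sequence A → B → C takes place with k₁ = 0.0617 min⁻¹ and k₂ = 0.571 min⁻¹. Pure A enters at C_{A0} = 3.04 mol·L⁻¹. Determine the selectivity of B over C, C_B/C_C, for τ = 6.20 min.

The intermediate concentration in a first-order A→B→C sequence is C_B = k₁C_{A0}(e^(−k₁τ) − e^(−k₂τ))/(k₂−k₁).
e^(−k₁τ) = e^(−0.0617×6.20) = e^(−0.3825) = 0.6821; e^(−k₂τ) = e^(−3.540) = 0.02901.
C_B = 0.0617×3.04/(0.571−0.0617) × (0.6821−0.02901) = 0.3683×0.6531 = 0.2405 mol·L⁻¹.
C_A = C_{A0}e^(−k₁τ) = 2.074 mol·L⁻¹, so C_C = C_{A0}−C_A−C_B = 0.7258 mol·L⁻¹; C_B/C_C = 0.331.

0.331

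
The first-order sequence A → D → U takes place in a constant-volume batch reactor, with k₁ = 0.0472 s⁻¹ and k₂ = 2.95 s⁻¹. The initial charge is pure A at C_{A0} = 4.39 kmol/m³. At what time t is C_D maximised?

The intermediate peaks when r₁ = r₂, i.e. k₁e^(−k₁t) = k₂e^(−k₂t), giving t_opt = ln(k₂/k₁)/(k₂−k₁).
= ln(2.95/0.0472)/(2.95−0.0472) = ln(62.50)/2.903 = 4.135/2.903 = 1.42 s.

1.42 s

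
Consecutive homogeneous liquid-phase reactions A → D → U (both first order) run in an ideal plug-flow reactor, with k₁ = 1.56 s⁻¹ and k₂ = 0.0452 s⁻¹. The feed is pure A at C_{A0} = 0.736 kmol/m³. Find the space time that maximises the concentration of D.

Setting dC_D/dτ = 0 gives τ_opt = ln(k₂/k₁)/(k₂−k₁).
= ln(0.0452/1.56)/(0.0452−1.56) = ln(0.02897)/-1.515 = -3.541/-1.515 = 2.34 s.

2.34 s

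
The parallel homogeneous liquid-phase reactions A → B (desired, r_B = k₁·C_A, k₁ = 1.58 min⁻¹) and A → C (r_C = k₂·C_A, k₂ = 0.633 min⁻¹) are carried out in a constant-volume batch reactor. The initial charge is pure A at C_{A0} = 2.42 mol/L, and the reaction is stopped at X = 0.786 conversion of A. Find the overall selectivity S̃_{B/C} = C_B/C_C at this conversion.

2.50

C_A = C_{A0}(1−X) = 0.5179 mol/L.
Both paths are first order in A, so the instantaneous fraction to B is constant: dC_B/d(−C_A) = k₁/(k₁+k₂) = 0.7140.
C_B = 0.7140·(C_{A0}−C_A) = 0.7140×1.902 = 1.36 mol/L.
C_C = (C_{A0}−C_A)−C_B = 0.5441 mol/L; S̃_{B/C} = 1.358/0.5441 = 2.50.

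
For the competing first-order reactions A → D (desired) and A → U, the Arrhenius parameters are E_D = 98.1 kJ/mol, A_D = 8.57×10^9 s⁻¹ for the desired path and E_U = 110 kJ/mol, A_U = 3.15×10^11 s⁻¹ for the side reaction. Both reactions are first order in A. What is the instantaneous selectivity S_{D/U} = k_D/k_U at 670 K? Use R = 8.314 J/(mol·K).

Since both paths have the same order in A, the concentration cancels and S_{D/U} = k_D/k_U = (A_D/A_U)·exp[(E_U−E_D)/(RT)].
(E_U−E_D)/(RT) = (110−98.1)×10³/(8.314×670) = 11900/5570 = 2.136.
k_D/k_U = (8.57×10^9/3.15×10^11)·exp(2.136) = 0.02721 × 8.468 = 0.230.
Since E_D < E_U, lowering the temperature improves selectivity toward D.

0.230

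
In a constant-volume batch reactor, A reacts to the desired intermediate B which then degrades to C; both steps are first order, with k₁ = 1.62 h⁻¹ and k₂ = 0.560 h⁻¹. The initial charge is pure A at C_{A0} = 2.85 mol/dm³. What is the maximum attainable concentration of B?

1.63 mol/dm³

At the optimum, C_{B,max}/C_{A0} = (k₁/k₂)^[k₂/(k₂−k₁)].
= (1.62/0.560)^(0.560/(0.560−1.62)) = (2.893)^(-0.5283) = 0.5705.
C_{B,max} = 0.5705×2.85 = 1.63 mol/dm³.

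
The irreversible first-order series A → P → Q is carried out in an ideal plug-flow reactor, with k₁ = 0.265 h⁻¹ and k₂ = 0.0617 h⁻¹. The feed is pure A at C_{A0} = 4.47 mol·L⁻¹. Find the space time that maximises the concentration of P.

The intermediate peaks when r₁ = r₂, i.e. k₁e^(−k₁τ) = k₂e^(−k₂τ), giving τ_opt = ln(k₂/k₁)/(k₂−k₁).
= ln(0.0617/0.265)/(0.0617−0.265) = ln(0.2328)/-0.2033 = -1.457/-0.2033 = 7.17 h.

7.17 h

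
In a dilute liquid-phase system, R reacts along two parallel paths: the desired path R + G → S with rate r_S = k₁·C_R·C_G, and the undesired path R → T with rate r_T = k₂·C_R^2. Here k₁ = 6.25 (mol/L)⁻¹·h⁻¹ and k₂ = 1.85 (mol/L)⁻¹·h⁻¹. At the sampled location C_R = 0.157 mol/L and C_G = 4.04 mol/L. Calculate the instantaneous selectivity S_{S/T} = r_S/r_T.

S_{S/T} = r_S/r_T = (k₁·C_R·C_G)/(k₂·C_R^2) = (k₁/k₂)·C_R⁻¹·C_G.
= (6.25×0.1570×4.040) / (1.85×0.1570^2) = 3.964/0.04560 = 86.9.
The undesired path is higher order in R, so low C_R (CSTR or dilute feed) favours S.

86.9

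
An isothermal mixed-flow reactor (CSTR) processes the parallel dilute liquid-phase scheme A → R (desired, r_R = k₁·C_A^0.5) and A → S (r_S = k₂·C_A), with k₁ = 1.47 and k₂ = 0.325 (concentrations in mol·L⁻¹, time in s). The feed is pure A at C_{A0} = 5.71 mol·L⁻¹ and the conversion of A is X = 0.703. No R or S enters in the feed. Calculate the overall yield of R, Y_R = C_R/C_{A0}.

0.546

Exit C_A = C_{A0}(1−X) = 5.71×0.297 = 1.696 mol·L⁻¹.
A CSTR operates uniformly at the exit composition, giving r_R = 1.914 and r_S = 0.5512 (each k·C_A^n at C_A = 1.696).
Fraction of consumed A going to R: r_R/(r_R+r_S) = 0.7764.
C_R = 0.7764·C_{A0}·X = 0.7764×5.71×0.703 = 3.12 mol·L⁻¹; Y_R = C_R/C_{A0} = 0.546.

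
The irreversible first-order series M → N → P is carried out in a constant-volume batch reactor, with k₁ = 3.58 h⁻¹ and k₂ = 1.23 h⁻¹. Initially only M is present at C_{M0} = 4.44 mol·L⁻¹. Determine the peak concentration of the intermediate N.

2.54 mol·L⁻¹

At the optimum, C_{N,max}/C_{M0} = (k₁/k₂)^[k₂/(k₂−k₁)].
= (3.58/1.23)^(1.23/(1.23−3.58)) = (2.911)^(-0.5234) = 0.5717.
C_{N,max} = 0.5717×4.44 = 2.54 mol·L⁻¹.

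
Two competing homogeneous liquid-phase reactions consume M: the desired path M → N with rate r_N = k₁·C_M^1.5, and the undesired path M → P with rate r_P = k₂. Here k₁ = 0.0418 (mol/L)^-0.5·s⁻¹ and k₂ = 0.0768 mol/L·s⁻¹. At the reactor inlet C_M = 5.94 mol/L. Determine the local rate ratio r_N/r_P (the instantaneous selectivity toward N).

7.88

S_{N/P} = r_N/r_P = (k₁·C_M^1.5)/(k₂) = (k₁/k₂)·C_M^1.5.
= (0.0418×5.940^1.5) / (0.0768) = 0.6051/0.07680 = 7.88.
Since the desired path is higher order in M, keeping C_M high (PFR or concentrated feed) favours N.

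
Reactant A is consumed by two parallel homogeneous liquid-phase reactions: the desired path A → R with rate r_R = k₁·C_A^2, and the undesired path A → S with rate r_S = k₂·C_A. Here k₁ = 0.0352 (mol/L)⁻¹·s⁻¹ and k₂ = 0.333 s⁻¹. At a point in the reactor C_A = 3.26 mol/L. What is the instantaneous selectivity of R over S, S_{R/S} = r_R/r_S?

0.345

S_{R/S} = r_R/r_S = (k₁·C_A^2)/(k₂·C_A) = (k₁/k₂)·C_A.
= (0.0352×3.260^2) / (0.333×3.260) = 0.3741/1.086 = 0.345.
Since the desired path is higher order in A, keeping C_A high (PFR or concentrated feed) favours R.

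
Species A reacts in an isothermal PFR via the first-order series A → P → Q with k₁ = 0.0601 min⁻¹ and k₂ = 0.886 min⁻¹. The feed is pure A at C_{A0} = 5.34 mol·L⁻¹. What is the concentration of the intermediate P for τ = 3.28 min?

The intermediate concentration in a first-order A→B→C sequence is C_P = k₁C_{A0}(e^(−k₁τ) − e^(−k₂τ))/(k₂−k₁).
e^(−k₁τ) = e^(−0.0601×3.28) = e^(−0.1971) = 0.8211; e^(−k₂τ) = e^(−2.906) = 0.05469.
C_P = 0.0601×5.34/(0.886−0.0601) × (0.8211−0.05469) = 0.3886×0.7664 = 0.2978 mol·L⁻¹.

0.298 mol·L⁻¹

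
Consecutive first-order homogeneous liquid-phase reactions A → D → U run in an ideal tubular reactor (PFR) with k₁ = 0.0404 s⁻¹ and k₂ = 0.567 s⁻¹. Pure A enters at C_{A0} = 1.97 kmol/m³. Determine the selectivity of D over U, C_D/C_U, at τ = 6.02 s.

0.364

The intermediate concentration in a first-order A→B→C sequence is C_D = k₁C_{A0}(e^(−k₁τ) − e^(−k₂τ))/(k₂−k₁).
e^(−k₁τ) = e^(−0.0404×6.02) = e^(−0.2432) = 0.7841; e^(−k₂τ) = e^(−3.413) = 0.03293.
C_D = 0.0404×1.97/(0.567−0.0404) × (0.7841−0.03293) = 0.1511×0.7512 = 0.1135 kmol/m³.
C_A = C_{A0}e^(−k₁τ) = 1.545 kmol/m³, so C_U = C_{A0}−C_A−C_D = 0.3118 kmol/m³; C_D/C_U = 0.364.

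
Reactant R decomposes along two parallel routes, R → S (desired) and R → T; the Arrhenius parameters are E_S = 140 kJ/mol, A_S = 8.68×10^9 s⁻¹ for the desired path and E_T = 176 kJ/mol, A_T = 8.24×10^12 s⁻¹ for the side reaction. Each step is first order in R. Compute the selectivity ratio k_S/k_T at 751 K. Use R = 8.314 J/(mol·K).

0.336

k_S/k_T = (A_S/A_T)·exp[−(E_S−E_T)/(RT)] = (A_S/A_T)·exp[(E_T−E_S)/(RT)].
(E_T−E_S)/(RT) = (176−140)×10³/(8.314×751) = 36000/6244 = 5.766.
k_S/k_T = (8.68×10^9/8.24×10^12)·exp(5.766) = 0.001053 × 319.2 = 0.336.
Since E_S < E_T, lowering the temperature improves selectivity toward S.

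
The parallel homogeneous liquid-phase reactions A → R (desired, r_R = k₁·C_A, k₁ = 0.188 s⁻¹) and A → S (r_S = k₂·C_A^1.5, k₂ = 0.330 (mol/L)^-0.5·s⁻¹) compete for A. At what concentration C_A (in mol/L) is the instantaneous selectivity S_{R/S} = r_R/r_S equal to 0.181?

9.91 mol/L

S_{R/S} = (k₁/k₂)·C_A^-0.5 ⇒ C_A = (S·k₂/k₁)^(-2).
= (0.181×0.330/0.188)^(-2) = (0.3177)^(-2) = 9.91 mol/L.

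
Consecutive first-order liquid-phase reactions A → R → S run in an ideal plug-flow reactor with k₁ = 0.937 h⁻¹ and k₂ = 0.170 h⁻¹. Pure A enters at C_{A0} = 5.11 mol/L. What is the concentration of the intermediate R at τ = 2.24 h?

Solving the coupled first-order balances gives C_R(τ) = [k₁/(k₂−k₁)]·C_{A0}·(e^(−k₁τ) − e^(−k₂τ)).
e^(−k₁τ) = e^(−0.937×2.24) = e^(−2.099) = 0.1226; e^(−k₂τ) = e^(−0.3808) = 0.6833.
C_R = 0.937×5.11/(0.170−0.937) × (0.1226−0.6833) = (-6.243)×(-0.5607) = 3.500 mol/L.

3.50 mol/L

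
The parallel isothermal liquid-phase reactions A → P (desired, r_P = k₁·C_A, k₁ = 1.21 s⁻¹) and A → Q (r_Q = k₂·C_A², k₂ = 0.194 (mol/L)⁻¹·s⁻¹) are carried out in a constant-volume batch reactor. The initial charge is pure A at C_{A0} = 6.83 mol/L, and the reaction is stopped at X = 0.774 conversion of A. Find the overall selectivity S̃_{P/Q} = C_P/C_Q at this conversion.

1.58

C_A = C_{A0}(1−X) = 1.544 mol/L.
Along a PFR/batch, dC_P/dC_A = −r_P/(r_P+r_Q) = −k₁/(k₁+k₂·C_A).
Integrating from C_{A0} to C_A: C_P = (1.21/0.194)·ln[(1.21+0.194·6.83)/(1.21+0.194·1.54)] = 6.237·ln(2.535/1.509) = 3.234 mol/L.
C_Q = (C_{A0}−C_A)−C_P = 2.053 mol/L; S̃_{P/Q} = 3.234/2.053 = 1.58.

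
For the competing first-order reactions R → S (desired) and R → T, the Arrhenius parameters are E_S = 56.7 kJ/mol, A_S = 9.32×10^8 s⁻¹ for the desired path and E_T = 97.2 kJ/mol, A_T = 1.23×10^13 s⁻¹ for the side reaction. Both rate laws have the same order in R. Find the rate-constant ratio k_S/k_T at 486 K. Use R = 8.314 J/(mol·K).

1.71

k_S/k_T = (A_S/A_T)·exp[−(E_S−E_T)/(RT)] = (A_S/A_T)·exp[(E_T−E_S)/(RT)].
(E_T−E_S)/(RT) = (97.2−56.7)×10³/(8.314×486) = 40500/4041 = 10.02.
k_S/k_T = (9.32×10^8/1.23×10^13)·exp(10.02) = 7.577×10^-5 × 22545 = 1.71.
Since E_S < E_T, lowering the temperature improves selectivity toward S.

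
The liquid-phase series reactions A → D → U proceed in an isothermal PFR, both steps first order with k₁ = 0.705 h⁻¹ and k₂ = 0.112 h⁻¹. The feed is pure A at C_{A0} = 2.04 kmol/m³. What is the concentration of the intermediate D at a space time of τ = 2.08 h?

The intermediate concentration in a first-order A→B→C sequence is C_D = k₁C_{A0}(e^(−k₁τ) − e^(−k₂τ))/(k₂−k₁).
e^(−k₁τ) = e^(−0.705×2.08) = e^(−1.466) = 0.2308; e^(−k₂τ) = e^(−0.2330) = 0.7922.
C_D = 0.705×2.04/(0.112−0.705) × (0.2308−0.7922) = (-2.425)×(-0.5614) = 1.362 kmol/m³.

1.36 kmol/m³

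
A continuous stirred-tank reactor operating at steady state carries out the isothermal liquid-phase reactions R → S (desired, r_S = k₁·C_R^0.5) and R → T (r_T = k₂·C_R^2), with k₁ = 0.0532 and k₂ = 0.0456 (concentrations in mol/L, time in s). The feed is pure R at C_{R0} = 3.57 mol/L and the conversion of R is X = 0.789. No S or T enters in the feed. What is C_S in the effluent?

Exit C_R = C_{R0}(1−X) = 3.57×0.211 = 0.7533 mol/L.
A CSTR operates uniformly at the exit composition, giving r_S = 0.04617 and r_T = 0.02587 (each k·C_R^n at C_R = 0.7533).
Fraction of consumed R going to S: r_S/(r_S+r_T) = 0.6409.
C_S = 0.6409·C_{R0}·X = 0.6409×3.57×0.789 = 1.81 mol/L.

1.81 mol/L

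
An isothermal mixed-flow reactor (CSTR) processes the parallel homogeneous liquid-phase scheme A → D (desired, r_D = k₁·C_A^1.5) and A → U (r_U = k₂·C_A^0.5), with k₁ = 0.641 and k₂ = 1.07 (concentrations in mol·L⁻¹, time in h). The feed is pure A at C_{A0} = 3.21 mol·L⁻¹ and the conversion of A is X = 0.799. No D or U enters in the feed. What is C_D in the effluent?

Exit C_A = C_{A0}(1−X) = 3.21×0.201 = 0.6452 mol·L⁻¹.
In a CSTR the entire volume is at exit conditions, so r_D = 0.641×0.6452^1.5 = 0.3322 and r_U = 1.07×0.6452^0.5 = 0.8595.
Fraction of consumed A going to D: r_D/(r_D+r_U) = 0.2788.
C_D = 0.2788·C_{A0}·X = 0.2788×3.21×0.799 = 0.715 mol·L⁻¹.

0.715 mol·L⁻¹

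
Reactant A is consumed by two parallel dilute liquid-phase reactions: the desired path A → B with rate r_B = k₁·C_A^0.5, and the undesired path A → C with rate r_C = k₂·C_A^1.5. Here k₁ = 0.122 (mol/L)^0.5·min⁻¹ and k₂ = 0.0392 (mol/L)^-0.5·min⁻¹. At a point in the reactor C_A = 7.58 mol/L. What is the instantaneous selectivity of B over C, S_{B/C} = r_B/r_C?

0.411

S_{B/C} = r_B/r_C = (k₁·C_A^0.5)/(k₂·C_A^1.5) = (k₁/k₂)·C_A⁻¹.
= (0.122×7.580^0.5) / (0.0392×7.580^1.5) = 0.3359/0.8181 = 0.411.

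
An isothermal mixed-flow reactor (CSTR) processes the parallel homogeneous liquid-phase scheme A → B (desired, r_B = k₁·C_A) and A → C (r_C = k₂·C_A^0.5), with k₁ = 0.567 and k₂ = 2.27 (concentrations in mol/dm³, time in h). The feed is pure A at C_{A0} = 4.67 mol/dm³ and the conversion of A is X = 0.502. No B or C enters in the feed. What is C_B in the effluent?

Exit C_A = C_{A0}(1−X) = 4.67×0.498 = 2.326 mol/dm³.
A CSTR operates uniformly at the exit composition, giving r_B = 1.319 and r_C = 3.462 (each k·C_A^n at C_A = 2.326).
Fraction of consumed A going to B: r_B/(r_B+r_C) = 0.2758.
C_B = 0.2758·C_{A0}·X = 0.2758×4.67×0.502 = 0.647 mol/dm³.

0.647 mol/dm³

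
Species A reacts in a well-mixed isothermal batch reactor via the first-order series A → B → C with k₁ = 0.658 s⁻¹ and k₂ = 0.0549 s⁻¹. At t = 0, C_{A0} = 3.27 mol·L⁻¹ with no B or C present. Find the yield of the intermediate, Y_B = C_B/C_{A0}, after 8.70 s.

0.673

For first-order series with pure A initially, C_B(t) = k₁C_{A0}/(k₂−k₁)·(e^(−k₁t) − e^(−k₂t)).
e^(−k₁t) = e^(−0.658×8.70) = e^(−5.725) = 0.003265; e^(−k₂t) = e^(−0.4776) = 0.6203.
C_B = 0.658×3.27/(0.0549−0.658) × (0.003265−0.6203) = (-3.568)×(-0.6170) = 2.201 mol·L⁻¹.
Y_B = C_B/C_{A0} = 2.201/3.27 = 0.673.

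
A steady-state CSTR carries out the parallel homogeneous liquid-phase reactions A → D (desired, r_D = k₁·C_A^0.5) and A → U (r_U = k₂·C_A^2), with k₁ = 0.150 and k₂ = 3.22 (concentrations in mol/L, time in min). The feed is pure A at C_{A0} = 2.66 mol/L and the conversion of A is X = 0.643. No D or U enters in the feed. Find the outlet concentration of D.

Exit C_A = C_{A0}(1−X) = 2.66×0.357 = 0.9496 mol/L.
In a CSTR the entire volume is at exit conditions, so r_D = 0.150×0.9496^0.5 = 0.1462 and r_U = 3.22×0.9496^2 = 2.904.
Fraction of consumed A going to D: r_D/(r_D+r_U) = 0.04793.
C_D = 0.04793·C_{A0}·X = 0.04793×2.66×0.643 = 0.0820 mol/L.

0.0820 mol/L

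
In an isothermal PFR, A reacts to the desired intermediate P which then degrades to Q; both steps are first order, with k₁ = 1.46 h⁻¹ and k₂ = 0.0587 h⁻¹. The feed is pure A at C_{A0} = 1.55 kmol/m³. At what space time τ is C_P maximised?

2.29 h

For first-order series the maximum of C_P occurs at τ_opt = ln(k₂/k₁)/(k₂−k₁).
= ln(0.0587/1.46)/(0.0587−1.46) = ln(0.04021)/-1.401 = -3.214/-1.401 = 2.29 h.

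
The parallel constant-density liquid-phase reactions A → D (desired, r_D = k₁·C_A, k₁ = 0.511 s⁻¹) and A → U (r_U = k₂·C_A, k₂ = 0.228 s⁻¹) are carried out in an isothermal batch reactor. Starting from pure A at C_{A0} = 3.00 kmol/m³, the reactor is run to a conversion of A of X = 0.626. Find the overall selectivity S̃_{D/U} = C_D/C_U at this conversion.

2.24

C_A = C_{A0}(1−X) = 1.122 kmol/m³.
Both paths are first order in A, so the instantaneous fraction to D is constant: dC_D/d(−C_A) = k₁/(k₁+k₂) = 0.6915.
C_D = 0.6915·(C_{A0}−C_A) = 0.6915×1.878 = 1.30 kmol/m³.
C_U = (C_{A0}−C_A)−C_D = 0.5794 kmol/m³; S̃_{D/U} = 1.299/0.5794 = 2.24.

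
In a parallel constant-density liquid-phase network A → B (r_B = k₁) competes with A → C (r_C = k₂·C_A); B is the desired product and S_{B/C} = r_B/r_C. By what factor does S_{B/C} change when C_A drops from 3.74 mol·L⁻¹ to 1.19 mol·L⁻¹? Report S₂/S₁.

3.14

S_{B/C} = (k₁/k₂)·C_A⁻¹, so S₂/S₁ = (C_{A,2}/C_{A,1})⁻¹.
= 3.74/1.19 = 3.14.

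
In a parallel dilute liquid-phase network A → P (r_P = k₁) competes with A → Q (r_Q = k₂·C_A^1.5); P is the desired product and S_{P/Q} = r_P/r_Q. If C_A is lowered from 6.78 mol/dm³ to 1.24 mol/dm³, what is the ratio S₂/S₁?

12.8

S_{P/Q} = (k₁/k₂)·C_A^-1.5, so S₂/S₁ = (C_{A,2}/C_{A,1})^-1.5.
= (1.24/6.78)^(-1.5) = (0.1829)^(-1.5) = 12.8.
Selectivity toward P rises as C_A falls — low-concentration operation is favoured.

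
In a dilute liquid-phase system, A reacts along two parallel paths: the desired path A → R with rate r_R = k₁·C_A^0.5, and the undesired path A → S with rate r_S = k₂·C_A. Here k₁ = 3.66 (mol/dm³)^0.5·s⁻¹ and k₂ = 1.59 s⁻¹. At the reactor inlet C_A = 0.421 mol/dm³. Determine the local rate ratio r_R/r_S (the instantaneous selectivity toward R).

S_{R/S} = r_R/r_S = (k₁·C_A^0.5)/(k₂·C_A) = (k₁/k₂)·C_A^-0.5.
= (3.66×0.4210^0.5) / (1.59×0.4210) = 2.375/0.6694 = 3.55.

3.55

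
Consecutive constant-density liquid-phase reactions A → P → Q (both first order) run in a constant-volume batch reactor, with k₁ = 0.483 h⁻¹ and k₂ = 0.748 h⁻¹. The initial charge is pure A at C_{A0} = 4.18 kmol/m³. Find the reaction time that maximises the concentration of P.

1.65 h

For first-order series the maximum of C_P occurs at t_opt = ln(k₂/k₁)/(k₂−k₁).
= ln(0.748/0.483)/(0.748−0.483) = ln(1.549)/0.2650 = 0.4374/0.2650 = 1.65 h.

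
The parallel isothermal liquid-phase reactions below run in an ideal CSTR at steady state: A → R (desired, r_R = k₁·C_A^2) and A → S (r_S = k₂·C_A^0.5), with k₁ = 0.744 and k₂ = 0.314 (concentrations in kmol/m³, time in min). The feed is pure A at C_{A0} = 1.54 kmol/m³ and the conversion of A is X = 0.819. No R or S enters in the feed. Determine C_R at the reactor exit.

Exit C_A = C_{A0}(1−X) = 1.54×0.181 = 0.2787 kmol/m³.
Rates in a CSTR are evaluated at the outlet concentration: r_R = 0.744×0.2787^2 = 0.05781, r_S = 0.314×0.2787^0.5 = 0.1658.
Fraction of consumed A going to R: r_R/(r_R+r_S) = 0.2585.
C_R = 0.2585·C_{A0}·X = 0.2585×1.54×0.819 = 0.326 kmol/m³.

0.326 kmol/m³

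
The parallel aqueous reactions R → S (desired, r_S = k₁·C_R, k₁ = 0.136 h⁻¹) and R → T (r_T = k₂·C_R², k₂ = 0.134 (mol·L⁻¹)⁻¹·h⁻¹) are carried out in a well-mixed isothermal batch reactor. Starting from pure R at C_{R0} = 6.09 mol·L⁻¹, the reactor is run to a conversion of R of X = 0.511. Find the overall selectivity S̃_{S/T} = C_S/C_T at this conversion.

C_R = C_{R0}(1−X) = 2.978 mol·L⁻¹.
Along a PFR/batch, dC_S/dC_R = −r_S/(r_S+r_T) = −k₁/(k₁+k₂·C_R).
Integrating from C_{R0} to C_R: C_S = (0.136/0.134)·ln[(0.136+0.134·6.09)/(0.136+0.134·2.98)] = 1.015·ln(0.9521/0.5351) = 0.5849 mol·L⁻¹.
C_T = (C_{R0}−C_R)−C_S = 2.527 mol·L⁻¹; S̃_{S/T} = 0.5849/2.527 = 0.231.

0.231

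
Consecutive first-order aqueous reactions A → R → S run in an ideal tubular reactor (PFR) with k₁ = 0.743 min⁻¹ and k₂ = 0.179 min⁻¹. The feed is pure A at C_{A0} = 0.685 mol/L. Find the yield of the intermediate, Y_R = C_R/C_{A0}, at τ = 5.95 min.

0.438

Solving the coupled first-order balances gives C_R(τ) = [k₁/(k₂−k₁)]·C_{A0}·(e^(−k₁τ) − e^(−k₂τ)).
e^(−k₁τ) = e^(−0.743×5.95) = e^(−4.421) = 0.01202; e^(−k₂τ) = e^(−1.065) = 0.3447.
C_R = 0.743×0.685/(0.179−0.743) × (0.01202−0.3447) = (-0.9024)×(-0.3327) = 0.3002 mol/L.
Y_R = C_R/C_{A0} = 0.3002/0.685 = 0.438.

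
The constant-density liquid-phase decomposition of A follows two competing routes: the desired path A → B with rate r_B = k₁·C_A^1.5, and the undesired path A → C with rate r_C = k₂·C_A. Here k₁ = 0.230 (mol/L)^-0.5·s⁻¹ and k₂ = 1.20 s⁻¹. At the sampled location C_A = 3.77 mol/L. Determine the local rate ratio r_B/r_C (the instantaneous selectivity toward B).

0.372

S_{B/C} = r_B/r_C = (k₁·C_A^1.5)/(k₂·C_A) = (k₁/k₂)·C_A^0.5.
= (0.230×3.770^1.5) / (1.20×3.770) = 1.684/4.524 = 0.372.
Since the desired path is higher order in A, keeping C_A high (PFR or concentrated feed) favours B.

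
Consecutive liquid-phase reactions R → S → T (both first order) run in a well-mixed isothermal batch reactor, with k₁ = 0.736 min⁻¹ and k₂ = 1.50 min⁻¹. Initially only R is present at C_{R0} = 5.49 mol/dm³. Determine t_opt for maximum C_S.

0.932 min

For first-order series the maximum of C_S occurs at t_opt = ln(k₂/k₁)/(k₂−k₁).
= ln(1.50/0.736)/(1.50−0.736) = ln(2.038)/0.7640 = 0.7120/0.7640 = 0.932 min.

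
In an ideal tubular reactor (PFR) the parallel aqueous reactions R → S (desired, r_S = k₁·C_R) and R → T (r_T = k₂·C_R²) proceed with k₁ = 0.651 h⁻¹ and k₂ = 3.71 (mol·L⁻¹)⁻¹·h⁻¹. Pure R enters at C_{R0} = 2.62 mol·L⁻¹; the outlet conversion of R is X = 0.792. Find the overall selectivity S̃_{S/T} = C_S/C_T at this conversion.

C_R = C_{R0}(1−X) = 0.5450 mol·L⁻¹.
Along a PFR/batch, dC_S/dC_R = −r_S/(r_S+r_T) = −k₁/(k₁+k₂·C_R).
Integrating from C_{R0} to C_R: C_S = (0.651/3.71)·ln[(0.651+3.71·2.62)/(0.651+3.71·0.545)] = 0.1755·ln(10.37/2.673) = 0.2379 mol·L⁻¹.
C_T = (C_{R0}−C_R)−C_S = 1.837 mol·L⁻¹; S̃_{S/T} = 0.2379/1.837 = 0.130.

0.130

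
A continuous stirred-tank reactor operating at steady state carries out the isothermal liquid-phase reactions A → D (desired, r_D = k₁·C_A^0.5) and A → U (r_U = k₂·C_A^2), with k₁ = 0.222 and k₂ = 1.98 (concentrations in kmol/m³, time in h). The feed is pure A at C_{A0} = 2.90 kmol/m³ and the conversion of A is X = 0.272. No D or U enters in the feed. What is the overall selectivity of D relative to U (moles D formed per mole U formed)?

Exit C_A = C_{A0}(1−X) = 2.90×0.728 = 2.111 kmol/m³.
A CSTR operates uniformly at the exit composition, giving r_D = 0.3226 and r_U = 8.825 (each k·C_A^n at C_A = 2.111).
Overall selectivity = C_D/C_U = r_Dτ/(r_Uτ) = r_D/r_U = 0.0366.

0.0366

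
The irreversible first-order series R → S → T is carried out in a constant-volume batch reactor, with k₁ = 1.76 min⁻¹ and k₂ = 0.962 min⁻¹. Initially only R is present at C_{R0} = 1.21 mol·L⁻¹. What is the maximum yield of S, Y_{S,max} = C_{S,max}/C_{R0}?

At the optimum, C_{S,max}/C_{R0} = (k₁/k₂)^[k₂/(k₂−k₁)].
= (1.76/0.962)^(0.962/(0.962−1.76)) = (1.830)^(-1.206) = 0.4828.

0.483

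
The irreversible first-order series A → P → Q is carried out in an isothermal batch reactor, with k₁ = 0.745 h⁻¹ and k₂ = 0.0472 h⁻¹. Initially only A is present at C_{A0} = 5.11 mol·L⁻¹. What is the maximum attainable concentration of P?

For a first-order series the maximum intermediate yield is C_{P,max}/C_{A0} = (k₁/k₂)^[k₂/(k₂−k₁)].
= (0.745/0.0472)^(0.0472/(0.0472−0.745)) = (15.78)^(-0.06764) = 0.8298.
C_{P,max} = 0.8298×5.11 = 4.24 mol·L⁻¹.

4.24 mol·L⁻¹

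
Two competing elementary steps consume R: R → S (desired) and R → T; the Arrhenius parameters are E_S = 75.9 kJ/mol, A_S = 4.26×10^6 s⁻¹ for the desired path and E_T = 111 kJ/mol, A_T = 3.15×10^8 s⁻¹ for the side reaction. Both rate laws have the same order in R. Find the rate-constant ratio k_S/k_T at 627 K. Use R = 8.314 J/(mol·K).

11.4

With equal orders, S_{S/T} = k_S/k_T = (A_S/A_T)·exp[(E_T−E_S)/(RT)].
(E_T−E_S)/(RT) = (111−75.9)×10³/(8.314×627) = 35100/5213 = 6.733.
k_S/k_T = (4.26×10^6/3.15×10^8)·exp(6.733) = 0.01352 × 839.9 = 11.4.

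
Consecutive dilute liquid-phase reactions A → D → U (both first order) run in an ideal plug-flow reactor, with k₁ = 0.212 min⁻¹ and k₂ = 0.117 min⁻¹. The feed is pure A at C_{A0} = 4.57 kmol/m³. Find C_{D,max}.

Evaluating C_D at τ_opt = ln(k₂/k₁)/(k₂−k₁) gives C_{D,max}/C_{A0} = (k₁/k₂)^[k₂/(k₂−k₁)].
= (0.212/0.117)^(0.117/(0.117−0.212)) = (1.812)^(-1.232) = 0.4809.
C_{D,max} = 0.4809×4.57 = 2.20 kmol/m³.

2.20 kmol/m³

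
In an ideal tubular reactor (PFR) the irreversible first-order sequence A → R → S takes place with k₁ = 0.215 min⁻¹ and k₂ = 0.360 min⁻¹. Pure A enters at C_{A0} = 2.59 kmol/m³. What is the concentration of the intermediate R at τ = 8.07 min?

0.467 kmol/m³

For first-order series with pure A initially, C_R(τ) = k₁C_{A0}/(k₂−k₁)·(e^(−k₁τ) − e^(−k₂τ)).
e^(−k₁τ) = e^(−0.215×8.07) = e^(−1.735) = 0.1764; e^(−k₂τ) = e^(−2.905) = 0.05474.
C_R = 0.215×2.59/(0.360−0.215) × (0.1764−0.05474) = 3.840×0.1217 = 0.4672 kmol/m³.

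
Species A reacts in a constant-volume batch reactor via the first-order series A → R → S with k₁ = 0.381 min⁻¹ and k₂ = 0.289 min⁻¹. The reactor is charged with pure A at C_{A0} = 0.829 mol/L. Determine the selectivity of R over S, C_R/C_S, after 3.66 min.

1.21

Solving the coupled first-order balances gives C_R(t) = [k₁/(k₂−k₁)]·C_{A0}·(e^(−k₁t) − e^(−k₂t)).
e^(−k₁t) = e^(−0.381×3.66) = e^(−1.394) = 0.2480; e^(−k₂t) = e^(−1.058) = 0.3472.
C_R = 0.381×0.829/(0.289−0.381) × (0.2480−0.3472) = (-3.433)×(-0.09927) = 0.3408 mol/L.
C_A = C_{A0}e^(−k₁t) = 0.2056 mol/L, so C_S = C_{A0}−C_A−C_R = 0.2826 mol/L; C_R/C_S = 1.21.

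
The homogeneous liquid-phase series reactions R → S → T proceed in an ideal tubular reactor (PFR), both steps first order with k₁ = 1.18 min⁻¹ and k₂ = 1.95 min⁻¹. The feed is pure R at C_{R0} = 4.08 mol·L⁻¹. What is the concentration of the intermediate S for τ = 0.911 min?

1.08 mol·L⁻¹

Solving the coupled first-order balances gives C_S(τ) = [k₁/(k₂−k₁)]·C_{R0}·(e^(−k₁τ) − e^(−k₂τ)).
e^(−k₁τ) = e^(−1.18×0.911) = e^(−1.075) = 0.3413; e^(−k₂τ) = e^(−1.776) = 0.1692.
C_S = 1.18×4.08/(1.95−1.18) × (0.3413−0.1692) = 6.252×0.1721 = 1.076 mol·L⁻¹.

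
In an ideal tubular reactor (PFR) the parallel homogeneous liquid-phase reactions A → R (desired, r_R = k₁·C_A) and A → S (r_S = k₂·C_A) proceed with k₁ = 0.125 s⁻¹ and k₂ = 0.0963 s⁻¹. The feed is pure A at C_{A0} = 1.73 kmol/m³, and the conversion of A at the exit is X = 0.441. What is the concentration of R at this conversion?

C_A = C_{A0}(1−X) = 0.9671 kmol/m³.
Both paths are first order in A, so the instantaneous fraction to R is constant: dC_R/d(−C_A) = k₁/(k₁+k₂) = 0.5648.
C_R = 0.5648·(C_{A0}−C_A) = 0.5648×0.7629 = 0.431 kmol/m³.

0.431 kmol/m³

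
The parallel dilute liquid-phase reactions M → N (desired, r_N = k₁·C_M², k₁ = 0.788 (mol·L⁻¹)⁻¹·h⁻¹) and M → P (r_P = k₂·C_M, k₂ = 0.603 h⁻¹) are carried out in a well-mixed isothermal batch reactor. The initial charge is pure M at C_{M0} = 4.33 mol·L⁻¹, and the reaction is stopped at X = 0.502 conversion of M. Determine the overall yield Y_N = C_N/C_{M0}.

0.404

C_M = C_{M0}(1−X) = 2.156 mol·L⁻¹.
Along a PFR/batch, dC_P/dC_M = −r_P/(r_N+r_P) = −k₂/(k₂+k₁·C_M).
Integrating from C_{M0} to C_M: C_P = (0.603/0.788)·ln[(0.603+0.788·4.33)/(0.603+0.788·2.16)] = 0.7652·ln(4.015/2.302) = 0.4256 mol·L⁻¹.
Then C_N = (C_{M0}−C_M) − C_P = 2.174 − 0.4256 = 1.748 mol·L⁻¹.
Y_N = C_N/C_{M0} = 1.748/4.33 = 0.404.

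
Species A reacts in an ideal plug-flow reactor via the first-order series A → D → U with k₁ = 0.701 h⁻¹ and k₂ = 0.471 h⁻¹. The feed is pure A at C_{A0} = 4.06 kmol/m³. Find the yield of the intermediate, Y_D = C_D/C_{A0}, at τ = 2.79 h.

0.388

For first-order series with pure A initially, C_D(τ) = k₁C_{A0}/(k₂−k₁)·(e^(−k₁τ) − e^(−k₂τ)).
e^(−k₁τ) = e^(−0.701×2.79) = e^(−1.956) = 0.1415; e^(−k₂τ) = e^(−1.314) = 0.2687.
C_D = 0.701×4.06/(0.471−0.701) × (0.1415−0.2687) = (-12.37)×(-0.1273) = 1.575 kmol/m³.
Y_D = C_D/C_{A0} = 1.575/4.06 = 0.388.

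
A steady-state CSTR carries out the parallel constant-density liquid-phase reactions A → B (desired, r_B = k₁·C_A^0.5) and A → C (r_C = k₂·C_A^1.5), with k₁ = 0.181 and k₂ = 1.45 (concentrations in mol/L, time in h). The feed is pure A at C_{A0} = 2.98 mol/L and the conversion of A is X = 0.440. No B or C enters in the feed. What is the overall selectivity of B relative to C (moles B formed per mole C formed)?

0.0748

Exit C_A = C_{A0}(1−X) = 2.98×0.560 = 1.669 mol/L.
A CSTR operates uniformly at the exit composition, giving r_B = 0.2338 and r_C = 3.126 (each k·C_A^n at C_A = 1.669).
Overall selectivity = C_B/C_C = r_Bτ/(r_Cτ) = r_B/r_C = 0.0748.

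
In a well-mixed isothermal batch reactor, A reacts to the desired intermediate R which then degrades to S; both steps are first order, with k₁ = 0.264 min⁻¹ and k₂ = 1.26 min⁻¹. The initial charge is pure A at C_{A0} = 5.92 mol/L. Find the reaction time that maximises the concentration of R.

1.57 min

For first-order series the maximum of C_R occurs at t_opt = ln(k₂/k₁)/(k₂−k₁).
= ln(1.26/0.264)/(1.26−0.264) = ln(4.773)/0.9960 = 1.563/0.9960 = 1.57 min.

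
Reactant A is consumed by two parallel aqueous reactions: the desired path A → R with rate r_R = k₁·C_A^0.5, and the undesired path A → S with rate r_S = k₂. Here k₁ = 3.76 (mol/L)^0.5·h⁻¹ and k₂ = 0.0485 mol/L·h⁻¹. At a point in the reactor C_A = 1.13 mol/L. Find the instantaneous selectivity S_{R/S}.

S_{R/S} = r_R/r_S = (k₁·C_A^0.5)/(k₂) = (k₁/k₂)·C_A^0.5.
= (3.76×1.130^0.5) / (0.0485) = 3.997/0.04850 = 82.4.

82.4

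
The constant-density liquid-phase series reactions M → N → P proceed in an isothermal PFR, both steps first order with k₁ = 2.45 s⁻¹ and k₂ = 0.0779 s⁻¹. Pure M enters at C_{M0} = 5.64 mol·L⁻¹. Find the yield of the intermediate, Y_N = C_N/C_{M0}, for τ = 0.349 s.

For first-order series with pure M initially, C_N(τ) = k₁C_{M0}/(k₂−k₁)·(e^(−k₁τ) − e^(−k₂τ)).
e^(−k₁τ) = e^(−2.45×0.349) = e^(−0.8550) = 0.4253; e^(−k₂τ) = e^(−0.02719) = 0.9732.
C_N = 2.45×5.64/(0.0779−2.45) × (0.4253−0.9732) = (-5.825)×(-0.5479) = 3.192 mol·L⁻¹.
Y_N = C_N/C_{M0} = 3.192/5.64 = 0.566.

0.566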